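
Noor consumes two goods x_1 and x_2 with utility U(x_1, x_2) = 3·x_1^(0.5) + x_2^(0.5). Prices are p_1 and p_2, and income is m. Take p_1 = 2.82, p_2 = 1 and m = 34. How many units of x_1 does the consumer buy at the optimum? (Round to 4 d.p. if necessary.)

x_1* = 9.1803

MU_x_1 ∝ 3·x_1^(-0.5), MU_x_2 ∝ x_2^(-0.5), so MRS = 3·(x_2/x_1)^(0.5) = p_1/p_2.
Hence x_2/x_1 = ((1/3)·p_1/p_2)^(1/(0.5)), i.e. raised to the 2 power.
Substitute x_2 = (x_2/x_1)·x_1 into the budget: x_1* = m/(p_1 + p_2·(x_2/x_1)).
Numerically x_2/x_1 = 0.8836, so x_1* = 34/(2.82 + 1·0.8836) = 9.1803.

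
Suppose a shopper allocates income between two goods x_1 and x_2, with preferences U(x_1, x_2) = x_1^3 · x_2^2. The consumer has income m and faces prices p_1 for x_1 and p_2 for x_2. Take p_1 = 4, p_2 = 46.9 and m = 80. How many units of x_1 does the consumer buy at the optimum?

x_1* = 12

The MRS is (3/2)·x_2/x_1. Set MRS = p_1/p_2.
So 3·p_2·x_2 = 2·p_1·x_1; combined with the budget, a share 0.6 of income goes to x_1.
Demand: x_1*(p_1,p_2,m) = 0.6·m/p_1 and x_2* = 0.4·m/p_2.
At p_1=4, p_2=46.9, m=80: x_1* = 0.6·80/4 = 12.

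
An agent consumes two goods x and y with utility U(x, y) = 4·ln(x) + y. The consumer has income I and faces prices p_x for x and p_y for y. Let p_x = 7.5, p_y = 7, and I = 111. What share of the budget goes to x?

share on x = 0.2523

Set MRS = p_x/p_y: (4/x)/1 = p_x/p_y.
So x*(p_x,p_y) = 4·p_y/p_x, independent of income; and y* = (I − 4·p_y)/p_y.
At the given prices: x* = 4·7/7.5 = 3.7333, and y* = 11.8571.
Expenditure on x: 7.5·3.7333 = 28; share = 0.2523.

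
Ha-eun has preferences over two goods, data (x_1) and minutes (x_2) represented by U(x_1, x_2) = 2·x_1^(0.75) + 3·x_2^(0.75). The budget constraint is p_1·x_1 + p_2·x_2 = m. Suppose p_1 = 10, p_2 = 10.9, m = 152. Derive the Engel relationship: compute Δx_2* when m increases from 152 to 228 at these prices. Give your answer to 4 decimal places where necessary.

From the CES first-order condition, (2/3)·(x_2/x_1)^(0.25) = p_1/p_2.
Solve for the ratio: x_2/x_1 = [(3/2)·p_1/p_2]^(4).
Substitute x_2 = (x_2/x_1)·x_1 into the budget: x_1* = m/(p_1 + p_2·(x_2/x_1)).
Numerically x_2/x_1 = 3.586403, so x_1* = 152/(10 + 10.9·3.586403) = 3.0962 and x_2* = 3.586403·3.0962 = 11.1044.
At m' = 228: x_2* = 16.6565. Change: 16.6565 − 11.1044 = 5.5522.

Δx_2* = 5.5522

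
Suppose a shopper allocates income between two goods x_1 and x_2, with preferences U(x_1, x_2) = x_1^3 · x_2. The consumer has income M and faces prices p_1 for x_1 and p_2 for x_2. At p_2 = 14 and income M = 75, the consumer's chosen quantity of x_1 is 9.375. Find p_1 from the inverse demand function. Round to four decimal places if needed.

p_1 = 6

Tangency: MRS = 3·x_2/x_1 = p_1/p_2.
Rearranging, p_2·x_2 = (1/3)·p_1·x_1. Substituting into the budget gives p_1·x_1·(1 + (1/3)) = M.
Demand: x_1*(p_1,p_2,M) = 0.75·M/p_1 and x_2* = 0.25·M/p_2.
Set x_1* = 9.375 in the demand function and solve for p_1: p_1 = 6.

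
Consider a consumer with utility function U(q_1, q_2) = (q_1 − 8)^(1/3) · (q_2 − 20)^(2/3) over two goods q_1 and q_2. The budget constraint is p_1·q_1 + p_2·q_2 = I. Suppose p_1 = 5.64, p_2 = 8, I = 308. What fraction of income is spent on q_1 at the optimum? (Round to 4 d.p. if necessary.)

MRS = (1/2)·(q_2−20)/(q_1−8). Tangency with p_1/p_2 gives q_2−20 = 2·(p_1/p_2)·(q_1−8).
Substituting into the budget: q_1* = 8 + 1/3·(I − 8·p_1 − 20·p_2)/p_1, and q_2* = 20 + 2/3·(…)/p_2.
Discretionary income = 308 − 8·5.64 − 20·8 = 102.88; q_1* = 8 + 1/3·102.88/5.64 = 14.0804; q_2* = 20 + 2/3·102.88/8 = 28.5733.
Expenditure on q_1: 5.64·14.0804 = 79.4133; share = 0.2578.

share on q_1 = 0.2578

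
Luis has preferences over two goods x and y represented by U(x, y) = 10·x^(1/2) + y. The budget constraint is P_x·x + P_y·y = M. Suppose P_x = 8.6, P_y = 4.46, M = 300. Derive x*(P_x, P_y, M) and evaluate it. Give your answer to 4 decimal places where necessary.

MU_x = 5/√x, MU_y = 1. Tangency: 5/√x = P_x/P_y.
Solve: √x = 5·P_y/P_x, so x*(P_x,P_y) = (5·P_y/P_x)², and y* = (M − P_x·x*)/P_y.
Plugging in: x* = (5·4.46/8.6)² = 6.7238.

x* = 6.7238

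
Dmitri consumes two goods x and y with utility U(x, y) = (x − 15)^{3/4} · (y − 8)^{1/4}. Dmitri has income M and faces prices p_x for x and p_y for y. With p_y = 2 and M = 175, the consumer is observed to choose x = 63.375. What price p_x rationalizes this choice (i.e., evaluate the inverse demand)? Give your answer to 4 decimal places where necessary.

Let x' = x−15, y' = y−8. MRS = 3·y'/x' = p_x/p_y.
Substituting into the budget: x* = 15 + 0.75·(M − 15·p_x − 8·p_y)/p_x, and y* = 8 + 0.25·(…)/p_y.
Set x* = 63.375 in the demand function and solve for p_x: p_x = 2.

p_x = 2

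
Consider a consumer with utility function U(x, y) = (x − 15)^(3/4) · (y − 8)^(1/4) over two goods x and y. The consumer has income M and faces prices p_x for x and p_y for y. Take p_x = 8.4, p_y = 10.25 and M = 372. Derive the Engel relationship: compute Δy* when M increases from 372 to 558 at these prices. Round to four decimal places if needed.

Δy* = 4.5366

MRS = 3·(y−8)/(x−15). Tangency with p_x/p_y gives y−8 = (1/3)·(p_x/p_y)·(x−15).
After buying the subsistence bundle (15, 8), a share 0.75 of the remaining income goes to x: x* = 15 + 0.75·(M − 15p_x − 8p_y)/p_x.
Discretionary income = 372 − 15·8.4 − 8·10.25 = 164; y* = 8 + 0.25·164/10.25 = 12.
At M' = 558: y* = 16.5366. Change: 16.5366 − 12 = 4.5366.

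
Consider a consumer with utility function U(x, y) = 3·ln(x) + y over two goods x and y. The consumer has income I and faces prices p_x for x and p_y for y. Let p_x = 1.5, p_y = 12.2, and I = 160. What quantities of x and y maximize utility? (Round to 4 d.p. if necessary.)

x* = 24.4, y* = 10.1148

MU_x = 3/x, MU_y = 1. Tangency: 3/x = p_x/p_y.
So x*(p_x,p_y) = 3·p_y/p_x, independent of income; and y* = (I − 3·p_y)/p_y.
At the given prices: x* = 3·12.2/1.5 = 24.4, and y* = 10.1148.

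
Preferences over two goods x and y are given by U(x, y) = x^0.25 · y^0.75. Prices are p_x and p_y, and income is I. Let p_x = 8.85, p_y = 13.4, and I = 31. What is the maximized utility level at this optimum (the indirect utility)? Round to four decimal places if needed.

V = 1.4624

Tangency: MRS = (1/3)·y/x = p_x/p_y.
So 0.25·p_y·y = 0.75·p_x·x; combined with the budget, a share 0.25 of income goes to x.
Demand: x*(p_x,p_y,I) = 0.25·I/p_x and y* = 0.75·I/p_y.
At p_x=8.85, p_y=13.4, I=31: x* = 0.25·31/8.85 = 0.8757, y* = 1.7351.
Utility at the optimum: U(0.8757, 1.7351) = 1.4624.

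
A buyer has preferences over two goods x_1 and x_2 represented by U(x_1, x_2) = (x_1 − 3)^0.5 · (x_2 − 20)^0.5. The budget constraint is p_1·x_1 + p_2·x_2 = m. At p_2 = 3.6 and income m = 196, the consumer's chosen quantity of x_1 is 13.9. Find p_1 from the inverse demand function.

MRS = (x_2−20)/(x_1−3). Tangency with p_1/p_2 gives x_2−20 = (p_1/p_2)·(x_1−3).
Substituting into the budget: x_1* = 3 + 0.5·(m − 3·p_1 − 20·p_2)/p_1, and x_2* = 20 + 0.5·(…)/p_2.
Set x_1* = 13.9 in the demand function and solve for p_1: p_1 = 5.

p_1 = 5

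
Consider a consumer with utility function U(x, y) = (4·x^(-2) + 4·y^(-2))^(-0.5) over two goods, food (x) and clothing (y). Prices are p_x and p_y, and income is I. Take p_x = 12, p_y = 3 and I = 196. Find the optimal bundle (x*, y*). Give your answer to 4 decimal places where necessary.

From the CES first-order condition, (y/x)^(3) = p_x/p_y.
Hence y/x = (p_x/p_y)^(1/(3)), i.e. raised to the 1/3 power.
Substitute y = (y/x)·x into the budget: x* = I/(p_x + p_y·(y/x)).
Numerically y/x = 1.587401, so x* = 196/(12 + 3·1.587401) = 11.693 and y* = 1.587401·11.693 = 18.5614.

x* = 11.693, y* = 18.5614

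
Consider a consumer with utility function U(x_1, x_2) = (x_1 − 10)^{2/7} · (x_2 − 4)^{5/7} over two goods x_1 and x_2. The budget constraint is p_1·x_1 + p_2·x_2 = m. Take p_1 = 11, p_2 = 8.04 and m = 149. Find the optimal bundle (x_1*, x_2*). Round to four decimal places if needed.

x_1* = 10.1777, x_2* = 4.6077

Let x_1' = x_1−10, x_2' = x_2−4. MRS = (2/5)·x_2'/x_1' = p_1/p_2.
After buying the subsistence bundle (10, 4), a share 2/7 of the remaining income goes to x_1: x_1* = 10 + 2/7·(m − 10p_1 − 4p_2)/p_1.
Discretionary income = 149 − 10·11 − 4·8.04 = 6.84; x_1* = 10 + 2/7·6.84/11 = 10.1777; x_2* = 4 + 5/7·6.84/8.04 = 4.6077.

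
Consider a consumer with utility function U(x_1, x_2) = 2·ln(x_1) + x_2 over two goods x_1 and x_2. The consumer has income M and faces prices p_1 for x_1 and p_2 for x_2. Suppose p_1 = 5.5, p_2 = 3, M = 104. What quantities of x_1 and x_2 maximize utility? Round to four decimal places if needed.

x_1* = 1.0909, x_2* = 32.6667

MU_x_1 = 2/x_1, MU_x_2 = 1. Tangency: 2/x_1 = p_1/p_2.
So x_1*(p_1,p_2) = 2·p_2/p_1, independent of income; and x_2* = (M − 2·p_2)/p_2.
At the given prices: x_1* = 2·3/5.5 = 1.0909, and x_2* = 32.6667.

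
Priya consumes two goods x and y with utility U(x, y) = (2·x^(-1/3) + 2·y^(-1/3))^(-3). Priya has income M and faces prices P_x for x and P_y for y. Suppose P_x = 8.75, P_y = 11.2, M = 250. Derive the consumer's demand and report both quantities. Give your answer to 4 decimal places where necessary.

x* = 13.845, y* = 11.505

MRS = MU_x/MU_y = (y/x)^(4/3). Set equal to P_x/P_y.
Solve for the ratio: y/x = [P_x/P_y]^(0.75).
Substitute y = (y/x)·x into the budget: x* = M/(P_x + P_y·(y/x)).
Numerically y/x = 0.830984, so x* = 250/(8.75 + 11.2·0.830984) = 13.845 and y* = 0.830984·13.845 = 11.505.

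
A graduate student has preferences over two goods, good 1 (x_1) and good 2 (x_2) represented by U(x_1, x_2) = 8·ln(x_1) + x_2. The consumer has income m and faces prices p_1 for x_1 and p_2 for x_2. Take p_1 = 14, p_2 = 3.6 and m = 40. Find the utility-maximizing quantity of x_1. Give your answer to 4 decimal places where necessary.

x_1* = 2.0571

At the given prices: x_1* = 8·3.6/14 = 2.0571.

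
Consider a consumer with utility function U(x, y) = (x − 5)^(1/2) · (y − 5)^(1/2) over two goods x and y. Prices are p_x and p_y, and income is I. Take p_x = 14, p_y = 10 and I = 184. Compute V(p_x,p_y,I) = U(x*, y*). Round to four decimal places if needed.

Let x' = x−5, y' = y−5. MRS = y'/x' = p_x/p_y.
After buying the subsistence bundle (5, 5), a share 0.5 of the remaining income goes to x: x* = 5 + 0.5·(I − 5p_x − 5p_y)/p_x.
Discretionary income = 184 − 5·14 − 5·10 = 64; x* = 5 + 0.5·64/14 = 7.2857; y* = 5 + 0.5·64/10 = 8.2.
Utility at the optimum: U(7.2857, 8.2) = 2.7045.

V = 2.7045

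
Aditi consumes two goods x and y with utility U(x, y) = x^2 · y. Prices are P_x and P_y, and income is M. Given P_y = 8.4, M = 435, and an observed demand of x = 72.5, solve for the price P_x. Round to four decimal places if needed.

Tangency: MRS = 2·y/x = P_x/P_y.
Rearranging, P_y·y = (1/2)·P_x·x. Substituting into the budget gives P_x·x·(1 + (1/2)) = M.
Demand: x*(P_x,P_y,M) = 2/3·M/P_x and y* = 1/3·M/P_y.
Set x* = 72.5 in the demand function and solve for P_x: P_x = 4.

P_x = 4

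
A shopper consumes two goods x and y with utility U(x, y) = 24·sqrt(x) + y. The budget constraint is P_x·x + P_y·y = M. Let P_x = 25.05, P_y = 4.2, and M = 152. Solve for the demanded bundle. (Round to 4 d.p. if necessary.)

MU_x = 12/√x, MU_y = 1. Tangency: 12/√x = P_x/P_y.
Thus x* = (12·P_y/P_x)² — independent of M — with the rest of income spent on y.
Plugging in: x* = (12·4.2/25.05)² = 4.048, y* = 12.0468.

x* = 4.048, y* = 12.0468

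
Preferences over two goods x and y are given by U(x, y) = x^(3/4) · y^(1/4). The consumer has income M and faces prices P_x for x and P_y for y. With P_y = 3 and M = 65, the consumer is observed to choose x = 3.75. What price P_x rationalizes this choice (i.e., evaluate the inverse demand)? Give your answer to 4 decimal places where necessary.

P_x = 13

The MRS is 3·y/x. Set MRS = P_x/P_y.
So 0.75·P_y·y = 0.25·P_x·x; combined with the budget, a share 0.75 of income goes to x.
Demand: x*(P_x,P_y,M) = 0.75·M/P_x and y* = 0.25·M/P_y.
Set x* = 3.75 in the demand function and solve for P_x: P_x = 13.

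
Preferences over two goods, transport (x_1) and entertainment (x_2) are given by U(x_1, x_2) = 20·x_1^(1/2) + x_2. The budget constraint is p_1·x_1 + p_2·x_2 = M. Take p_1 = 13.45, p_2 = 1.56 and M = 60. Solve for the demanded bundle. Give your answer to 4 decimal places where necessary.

Utility is quasi-linear in x_2; the FOC for x_1 is 10/√x_1 = p_1/p_2.
Thus x_1* = (10·p_2/p_1)² — independent of M — with the rest of income spent on x_2.
Plugging in: x_1* = (10·1.56/13.45)² = 1.3453, x_2* = 26.863.

x_1* = 1.3453, x_2* = 26.863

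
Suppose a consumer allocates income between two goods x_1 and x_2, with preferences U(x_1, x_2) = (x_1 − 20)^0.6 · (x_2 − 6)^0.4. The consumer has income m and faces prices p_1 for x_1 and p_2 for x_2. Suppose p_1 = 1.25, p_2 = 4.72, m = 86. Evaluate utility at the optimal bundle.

V = 7.8392

Substituting into the budget: x_1* = 20 + 0.6·(m − 20·p_1 − 6·p_2)/p_1, and x_2* = 6 + 0.4·(…)/p_2.
Discretionary income = 86 − 20·1.25 − 6·4.72 = 32.68; x_1* = 20 + 0.6·32.68/1.25 = 35.6864; x_2* = 6 + 0.4·32.68/4.72 = 8.7695.
Utility at the optimum: U(35.6864, 8.7695) = 7.8392.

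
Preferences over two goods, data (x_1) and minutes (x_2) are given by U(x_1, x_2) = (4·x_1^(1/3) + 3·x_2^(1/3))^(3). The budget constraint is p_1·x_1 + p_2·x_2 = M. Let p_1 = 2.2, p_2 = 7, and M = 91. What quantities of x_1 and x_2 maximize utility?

x_1* = 30.3224, x_2* = 3.4701

From the CES first-order condition, (4/3)·(x_2/x_1)^(2/3) = p_1/p_2.
Solve for the ratio: x_2/x_1 = [(3/4)·p_1/p_2]^(1.5).
Substitute x_2 = (x_2/x_1)·x_1 into the budget: x_1* = M/(p_1 + p_2·(x_2/x_1)).
Numerically x_2/x_1 = 0.11444, so x_1* = 91/(2.2 + 7·0.11444) = 30.3224 and x_2* = 0.11444·30.3224 = 3.4701.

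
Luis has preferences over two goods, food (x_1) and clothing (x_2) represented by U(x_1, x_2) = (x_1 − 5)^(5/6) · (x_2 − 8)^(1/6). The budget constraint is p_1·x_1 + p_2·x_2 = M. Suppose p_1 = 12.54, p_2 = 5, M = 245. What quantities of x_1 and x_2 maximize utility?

Discretionary income = 245 − 5·12.54 − 8·5 = 142.3; x_1* = 5 + 5/6·142.3/12.54 = 14.4564; x_2* = 8 + 1/6·142.3/5 = 12.7433.

x_1* = 14.4564, x_2* = 12.7433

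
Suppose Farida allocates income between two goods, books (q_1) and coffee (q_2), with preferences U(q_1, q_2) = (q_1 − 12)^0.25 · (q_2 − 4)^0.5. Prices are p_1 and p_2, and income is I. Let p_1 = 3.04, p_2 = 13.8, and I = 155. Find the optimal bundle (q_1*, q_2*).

MRS = (1/2)·(q_2−4)/(q_1−12). Tangency with p_1/p_2 gives q_2−4 = 2·(p_1/p_2)·(q_1−12).
After buying the subsistence bundle (12, 4), a share 1/3 of the remaining income goes to q_1: q_1* = 12 + 1/3·(I − 12p_1 − 4p_2)/p_1.
Discretionary income = 155 − 12·3.04 − 4·13.8 = 63.32; q_1* = 12 + 1/3·63.32/3.04 = 18.943; q_2* = 4 + 2/3·63.32/13.8 = 7.0589.

q_1* = 18.943, q_2* = 7.0589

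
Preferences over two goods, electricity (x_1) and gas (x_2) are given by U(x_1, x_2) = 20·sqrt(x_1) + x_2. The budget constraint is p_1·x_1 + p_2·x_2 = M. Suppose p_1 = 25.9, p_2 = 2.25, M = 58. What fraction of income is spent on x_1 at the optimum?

share on x_1 = 0.337

MU_x_1 = 10/√x_1, MU_x_2 = 1. Tangency: 10/√x_1 = p_1/p_2.
Solve: √x_1 = 10·p_2/p_1, so x_1*(p_1,p_2) = (10·p_2/p_1)², and x_2* = (M − p_1·x_1*)/p_2.
Plugging in: x_1* = (10·2.25/25.9)² = 0.7547, x_2* = 17.0905.
Expenditure on x_1: 25.9·0.7547 = 19.5463; share = 0.337.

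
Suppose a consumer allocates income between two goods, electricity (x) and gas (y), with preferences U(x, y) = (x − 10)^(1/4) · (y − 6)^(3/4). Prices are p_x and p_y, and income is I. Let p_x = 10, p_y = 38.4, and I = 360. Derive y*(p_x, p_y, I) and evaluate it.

y* = 6.5781

MRS = (1/3)·(y−6)/(x−10). Tangency with p_x/p_y gives y−6 = 3·(p_x/p_y)·(x−10).
Substituting into the budget: x* = 10 + 0.25·(I − 10·p_x − 6·p_y)/p_x, and y* = 6 + 0.75·(…)/p_y.
Discretionary income = 360 − 10·10 − 6·38.4 = 29.6; y* = 6 + 0.75·29.6/38.4 = 6.5781.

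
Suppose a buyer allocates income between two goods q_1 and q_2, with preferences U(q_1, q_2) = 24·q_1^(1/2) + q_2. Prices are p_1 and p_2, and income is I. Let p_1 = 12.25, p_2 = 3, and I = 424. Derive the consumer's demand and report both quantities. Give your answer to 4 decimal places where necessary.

Set MRS = p_1/p_2: 12·q_1^(−1/2) = p_1/p_2.
Thus q_1* = (12·p_2/p_1)² — independent of I — with the rest of income spent on q_2.
Plugging in: q_1* = (12·3/12.25)² = 8.6364, q_2* = 106.068.

q_1* = 8.6364, q_2* = 106.068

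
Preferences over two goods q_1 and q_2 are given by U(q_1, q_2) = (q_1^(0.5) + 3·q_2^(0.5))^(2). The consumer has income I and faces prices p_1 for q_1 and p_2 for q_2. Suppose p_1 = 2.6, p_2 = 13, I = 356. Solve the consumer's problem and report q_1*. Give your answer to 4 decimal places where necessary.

MRS = MU_q_1/MU_q_2 = (1/3)·(q_2/q_1)^(0.5). Set equal to p_1/p_2.
Solve for the ratio: q_2/q_1 = [3·p_1/p_2]^(2).
Substitute q_2 = (q_2/q_1)·q_1 into the budget: q_1* = I/(p_1 + p_2·(q_2/q_1)).
Numerically q_2/q_1 = 0.36, so q_1* = 356/(2.6 + 13·0.36) = 48.9011.

q_1* = 48.9011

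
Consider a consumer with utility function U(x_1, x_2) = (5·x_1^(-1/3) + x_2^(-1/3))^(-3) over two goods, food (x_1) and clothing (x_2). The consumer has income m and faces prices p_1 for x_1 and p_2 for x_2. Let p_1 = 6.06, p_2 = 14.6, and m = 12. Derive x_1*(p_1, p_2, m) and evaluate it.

x_1* = 1.4427

From the CES first-order condition, 5·(x_2/x_1)^(4/3) = p_1/p_2.
Hence x_2/x_1 = ((1/5)·p_1/p_2)^(1/(4/3)), i.e. raised to the 0.75 power.
With the ratio pinned down, the budget gives x_1* = m/(p_1 + p_2·(x_2/x_1)) and x_2* = (x_2/x_1)·x_1*.
Numerically x_2/x_1 = 0.154654, so x_1* = 12/(6.06 + 14.6·0.154654) = 1.4427.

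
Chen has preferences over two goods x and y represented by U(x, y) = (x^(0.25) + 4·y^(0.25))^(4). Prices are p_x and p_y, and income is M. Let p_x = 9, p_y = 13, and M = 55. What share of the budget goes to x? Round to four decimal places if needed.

share on x = 0.1511

MRS = MU_x/MU_y = (1/4)·(y/x)^(0.75). Set equal to p_x/p_y.
Hence y/x = (4·p_x/p_y)^(1/(0.75)), i.e. raised to the 4/3 power.
With the ratio pinned down, the budget gives x* = M/(p_x + p_y·(y/x)) and y* = (y/x)·x*.
Numerically y/x = 3.888769, so x* = 55/(9 + 13·3.888769) = 0.9235 and y* = 3.888769·0.9235 = 3.5914.
Expenditure on x: 9·0.9235 = 8.3118; share = 0.1511.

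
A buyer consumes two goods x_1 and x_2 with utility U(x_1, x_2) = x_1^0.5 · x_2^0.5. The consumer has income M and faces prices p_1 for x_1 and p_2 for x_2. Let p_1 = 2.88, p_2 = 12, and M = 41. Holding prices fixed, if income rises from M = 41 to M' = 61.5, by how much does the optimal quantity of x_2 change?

Δx_2* = 0.8542

The MRS is x_2/x_1. Set MRS = p_1/p_2.
So 0.5·p_2·x_2 = 0.5·p_1·x_1; combined with the budget, a share 0.5 of income goes to x_1.
Demand: x_1*(p_1,p_2,M) = 0.5·M/p_1 and x_2* = 0.5·M/p_2.
At p_1=2.88, p_2=12, M=41: x_2* = 0.5·41/12 = 1.7083.
At M' = 61.5: x_2* = 2.5625. Change: 2.5625 − 1.7083 = 0.8542.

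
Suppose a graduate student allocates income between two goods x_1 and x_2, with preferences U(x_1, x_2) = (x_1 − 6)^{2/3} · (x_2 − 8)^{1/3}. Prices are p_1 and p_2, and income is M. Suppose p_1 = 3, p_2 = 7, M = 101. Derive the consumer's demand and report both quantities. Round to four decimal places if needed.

This is Cobb-Douglas in (x_1−6, x_2−8): tangency gives 2/3·p_2·(x_2−8) = 1/3·p_1·(x_1−6).
After buying the subsistence bundle (6, 8), a share 2/3 of the remaining income goes to x_1: x_1* = 6 + 2/3·(M − 6p_1 − 8p_2)/p_1.
Discretionary income = 101 − 6·3 − 8·7 = 27; x_1* = 6 + 2/3·27/3 = 12; x_2* = 8 + 1/3·27/7 = 9.2857.

x_1* = 12, x_2* = 9.2857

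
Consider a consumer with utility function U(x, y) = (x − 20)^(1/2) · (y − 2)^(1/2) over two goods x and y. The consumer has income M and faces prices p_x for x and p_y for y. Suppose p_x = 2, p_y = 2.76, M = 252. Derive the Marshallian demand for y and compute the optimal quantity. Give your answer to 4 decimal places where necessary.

y* = 39.4058

MRS = (y−2)/(x−20). Tangency with p_x/p_y gives y−2 = (p_x/p_y)·(x−20).
After buying the subsistence bundle (20, 2), a share 0.5 of the remaining income goes to x: x* = 20 + 0.5·(M − 20p_x − 2p_y)/p_x.
Discretionary income = 252 − 20·2 − 2·2.76 = 206.48; y* = 2 + 0.5·206.48/2.76 = 39.4058.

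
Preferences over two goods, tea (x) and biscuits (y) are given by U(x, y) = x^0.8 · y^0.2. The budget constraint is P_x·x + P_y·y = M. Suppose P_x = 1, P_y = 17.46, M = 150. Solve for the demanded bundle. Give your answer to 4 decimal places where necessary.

x* = 120, y* = 1.7182

Tangency: MRS = 4·y/x = P_x/P_y.
So 0.8·P_y·y = 0.2·P_x·x; combined with the budget, a share 0.8 of income goes to x.
Demand: x*(P_x,P_y,M) = 0.8·M/P_x and y* = 0.2·M/P_y.
At P_x=1, P_y=17.46, M=150: x* = 0.8·150/1 = 120, y* = 1.7182.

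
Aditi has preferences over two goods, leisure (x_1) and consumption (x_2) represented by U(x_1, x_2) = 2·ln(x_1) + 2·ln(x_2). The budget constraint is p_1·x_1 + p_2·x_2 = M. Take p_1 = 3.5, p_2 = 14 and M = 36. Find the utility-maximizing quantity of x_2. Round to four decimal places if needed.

x_2* = 1.2857

Tangency: MRS = x_2/x_1 = p_1/p_2.
So 2·p_2·x_2 = 2·p_1·x_1; combined with the budget, a share 0.5 of income goes to x_1.
Demand: x_1*(p_1,p_2,M) = 0.5·M/p_1 and x_2* = 0.5·M/p_2.
At p_1=3.5, p_2=14, M=36: x_2* = 0.5·36/14 = 1.2857.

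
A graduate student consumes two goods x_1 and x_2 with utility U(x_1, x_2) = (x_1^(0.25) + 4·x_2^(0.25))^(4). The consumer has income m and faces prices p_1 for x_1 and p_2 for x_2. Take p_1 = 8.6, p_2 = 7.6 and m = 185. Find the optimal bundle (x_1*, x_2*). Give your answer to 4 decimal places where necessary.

x_1* = 2.8243, x_2* = 21.1462

MRS = MU_x_1/MU_x_2 = (1/4)·(x_2/x_1)^(0.75). Set equal to p_1/p_2.
Solve for the ratio: x_2/x_1 = [4·p_1/p_2]^(4/3).
Substitute x_2 = (x_2/x_1)·x_1 into the budget: x_1* = m/(p_1 + p_2·(x_2/x_1)).
Numerically x_2/x_1 = 7.487321, so x_1* = 185/(8.6 + 7.6·7.487321) = 2.8243 and x_2* = 7.487321·2.8243 = 21.1462.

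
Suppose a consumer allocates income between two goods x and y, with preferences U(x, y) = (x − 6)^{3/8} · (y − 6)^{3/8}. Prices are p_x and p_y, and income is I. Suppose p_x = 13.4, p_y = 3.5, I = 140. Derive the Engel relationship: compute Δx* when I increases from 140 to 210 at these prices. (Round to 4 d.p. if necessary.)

MRS = (y−6)/(x−6). Tangency with p_x/p_y gives y−6 = (p_x/p_y)·(x−6).
Substituting into the budget: x* = 6 + 0.5·(I − 6·p_x − 6·p_y)/p_x, and y* = 6 + 0.5·(…)/p_y.
Discretionary income = 140 − 6·13.4 − 6·3.5 = 38.6; x* = 6 + 0.5·38.6/13.4 = 7.4403.
At I' = 210: x* = 10.0522. Change: 10.0522 − 7.4403 = 2.6119.

Δx* = 2.6119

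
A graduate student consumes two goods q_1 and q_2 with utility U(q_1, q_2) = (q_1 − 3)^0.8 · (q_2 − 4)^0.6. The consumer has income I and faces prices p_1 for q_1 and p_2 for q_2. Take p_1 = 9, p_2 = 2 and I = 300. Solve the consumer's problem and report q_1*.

Substituting into the budget: q_1* = 3 + 4/7·(I − 3·p_1 − 4·p_2)/p_1, and q_2* = 4 + 3/7·(…)/p_2.
Discretionary income = 300 − 3·9 − 4·2 = 265; q_1* = 3 + 4/7·265/9 = 19.8254.

q_1* = 19.8254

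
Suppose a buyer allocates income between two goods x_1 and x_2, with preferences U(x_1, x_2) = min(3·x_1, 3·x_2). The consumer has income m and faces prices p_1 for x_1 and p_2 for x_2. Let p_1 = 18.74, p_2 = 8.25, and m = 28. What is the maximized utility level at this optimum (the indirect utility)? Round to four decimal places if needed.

Leontief preferences: the optimum is at the kink where x_1/3 = x_2/3, i.e. x_2 = x_1.
Budget: p_1·x_1 + p_2·x_1 = m, so (3·p_1 + 3·p_2)·x_1 = 3·m.
Demand: x_1*(p_1,p_2,m) = 3·m/(3·p_1 + 3·p_2), x_2* = 3·m/(3·p_1 + 3·p_2).
Here 3·18.74 + 3·8.25 = 80.97, giving x_1* = 1.0374 and x_2* = 1.0374.
Utility at the optimum: U(1.0374, 1.0374) = 3.1123.

V = 3.1123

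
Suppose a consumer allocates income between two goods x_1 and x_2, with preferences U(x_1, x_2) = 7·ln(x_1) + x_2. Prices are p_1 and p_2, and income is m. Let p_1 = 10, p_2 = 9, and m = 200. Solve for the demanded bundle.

Set MRS = p_1/p_2: (7/x_1)/1 = p_1/p_2.
So x_1*(p_1,p_2) = 7·p_2/p_1, independent of income; and x_2* = (m − 7·p_2)/p_2.
At the given prices: x_1* = 7·9/10 = 6.3, and x_2* = 15.2222.

x_1* = 6.3, x_2* = 15.2222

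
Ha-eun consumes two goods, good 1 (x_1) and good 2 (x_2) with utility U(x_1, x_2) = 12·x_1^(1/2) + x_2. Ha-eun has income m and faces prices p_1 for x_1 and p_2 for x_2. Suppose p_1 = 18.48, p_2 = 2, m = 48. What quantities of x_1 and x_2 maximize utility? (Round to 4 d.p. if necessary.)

MU_x_1 = 6/√x_1, MU_x_2 = 1. Tangency: 6/√x_1 = p_1/p_2.
Solve: √x_1 = 6·p_2/p_1, so x_1*(p_1,p_2) = (6·p_2/p_1)², and x_2* = (m − p_1·x_1*)/p_2.
Plugging in: x_1* = (6·2/18.48)² = 0.4217, x_2* = 20.1039.

x_1* = 0.4217, x_2* = 20.1039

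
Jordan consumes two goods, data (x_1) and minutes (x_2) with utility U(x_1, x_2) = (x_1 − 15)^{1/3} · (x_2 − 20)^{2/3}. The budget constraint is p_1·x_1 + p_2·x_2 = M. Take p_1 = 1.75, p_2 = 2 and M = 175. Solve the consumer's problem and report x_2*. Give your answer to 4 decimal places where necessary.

This is Cobb-Douglas in (x_1−15, x_2−20): tangency gives 1/3·p_2·(x_2−20) = 2/3·p_1·(x_1−15).
After buying the subsistence bundle (15, 20), a share 1/3 of the remaining income goes to x_1: x_1* = 15 + 1/3·(M − 15p_1 − 20p_2)/p_1.
Discretionary income = 175 − 15·1.75 − 20·2 = 108.75; x_2* = 20 + 2/3·108.75/2 = 56.25.

x_2* = 56.25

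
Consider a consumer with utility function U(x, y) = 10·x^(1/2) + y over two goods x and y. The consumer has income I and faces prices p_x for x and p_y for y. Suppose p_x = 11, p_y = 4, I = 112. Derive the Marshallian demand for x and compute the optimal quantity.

Set MRS = p_x/p_y: 5·x^(−1/2) = p_x/p_y.
Solve: √x = 5·p_y/p_x, so x*(p_x,p_y) = (5·p_y/p_x)², and y* = (I − p_x·x*)/p_y.
Plugging in: x* = (5·4/11)² = 3.3058.

x* = 3.3058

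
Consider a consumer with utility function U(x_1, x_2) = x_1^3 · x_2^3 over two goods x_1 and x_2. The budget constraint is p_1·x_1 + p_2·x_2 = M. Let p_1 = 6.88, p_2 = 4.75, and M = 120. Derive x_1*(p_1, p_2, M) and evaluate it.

x_1* = 8.7209

The MRS is x_2/x_1. Set MRS = p_1/p_2.
Rearranging, p_2·x_2 = p_1·x_1. Substituting into the budget gives p_1·x_1·(1 + 1) = M.
Demand: x_1*(p_1,p_2,M) = 0.5·M/p_1 and x_2* = 0.5·M/p_2.
At p_1=6.88, p_2=4.75, M=120: x_1* = 0.5·120/6.88 = 8.7209.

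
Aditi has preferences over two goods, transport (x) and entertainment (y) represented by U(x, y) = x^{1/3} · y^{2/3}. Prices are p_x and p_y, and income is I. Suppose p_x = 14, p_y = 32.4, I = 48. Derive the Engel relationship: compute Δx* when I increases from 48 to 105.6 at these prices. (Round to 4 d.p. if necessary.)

Δx* = 1.3714

MU_x/MU_y = (1/3·y)/(2/3·x); tangency sets this equal to p_x/p_y.
So 1/3·p_y·y = 2/3·p_x·x; combined with the budget, a share 1/3 of income goes to x.
Demand: x*(p_x,p_y,I) = 1/3·I/p_x and y* = 2/3·I/p_y.
At p_x=14, p_y=32.4, I=48: x* = 1/3·48/14 = 1.1429.
At I' = 105.6: x* = 2.5143. Change: 2.5143 − 1.1429 = 1.3714.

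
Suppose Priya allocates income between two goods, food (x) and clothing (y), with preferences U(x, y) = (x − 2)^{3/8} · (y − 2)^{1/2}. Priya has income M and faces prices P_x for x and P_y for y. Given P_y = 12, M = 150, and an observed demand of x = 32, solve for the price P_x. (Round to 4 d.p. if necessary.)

Let x' = x−2, y' = y−2. MRS = (3/4)·y'/x' = P_x/P_y.
Substituting into the budget: x* = 2 + 3/7·(M − 2·P_x − 2·P_y)/P_x, and y* = 2 + 4/7·(…)/P_y.
Set x* = 32 in the demand function and solve for P_x: P_x = 1.75.

P_x = 1.75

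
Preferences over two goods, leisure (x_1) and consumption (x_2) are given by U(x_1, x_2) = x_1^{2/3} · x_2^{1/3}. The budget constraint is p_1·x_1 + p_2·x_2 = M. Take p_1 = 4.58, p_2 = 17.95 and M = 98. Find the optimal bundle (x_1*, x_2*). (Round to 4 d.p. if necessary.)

x_1* = 14.2649, x_2* = 1.8199

Demand: x_1*(p_1,p_2,M) = 2/3·M/p_1 and x_2* = 1/3·M/p_2.
At p_1=4.58, p_2=17.95, M=98: x_1* = 2/3·98/4.58 = 14.2649, x_2* = 1.8199.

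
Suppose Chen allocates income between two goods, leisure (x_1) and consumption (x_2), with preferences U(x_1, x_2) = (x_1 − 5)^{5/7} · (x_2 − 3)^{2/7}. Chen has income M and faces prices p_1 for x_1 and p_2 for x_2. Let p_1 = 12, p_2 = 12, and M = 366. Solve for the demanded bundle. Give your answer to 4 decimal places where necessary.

This is Cobb-Douglas in (x_1−5, x_2−3): tangency gives 5/7·p_2·(x_2−3) = 2/7·p_1·(x_1−5).
After buying the subsistence bundle (5, 3), a share 5/7 of the remaining income goes to x_1: x_1* = 5 + 5/7·(M − 5p_1 − 3p_2)/p_1.
Discretionary income = 366 − 5·12 − 3·12 = 270; x_1* = 5 + 5/7·270/12 = 21.0714; x_2* = 3 + 2/7·270/12 = 9.4286.

x_1* = 21.0714, x_2* = 9.4286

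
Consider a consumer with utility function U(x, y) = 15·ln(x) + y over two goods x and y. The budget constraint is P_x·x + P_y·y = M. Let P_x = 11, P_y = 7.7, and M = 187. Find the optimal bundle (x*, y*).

MU_x = 15/x, MU_y = 1. Tangency: 15/x = P_x/P_y.
So x*(P_x,P_y) = 15·P_y/P_x, independent of income; and y* = (M − 15·P_y)/P_y.
At the given prices: x* = 15·7.7/11 = 10.5, and y* = 9.2857.

x* = 10.5, y* = 9.2857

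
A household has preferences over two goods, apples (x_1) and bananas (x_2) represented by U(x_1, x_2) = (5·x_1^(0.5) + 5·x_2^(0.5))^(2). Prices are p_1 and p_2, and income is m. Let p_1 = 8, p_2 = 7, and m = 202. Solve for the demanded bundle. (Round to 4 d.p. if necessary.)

MU_x_1 ∝ 5·x_1^(-0.5), MU_x_2 ∝ 5·x_2^(-0.5), so MRS = (x_2/x_1)^(0.5) = p_1/p_2.
Hence x_2/x_1 = (p_1/p_2)^(1/(0.5)), i.e. raised to the 2 power.
Substitute x_2 = (x_2/x_1)·x_1 into the budget: x_1* = m/(p_1 + p_2·(x_2/x_1)).
Numerically x_2/x_1 = 1.306122, so x_1* = 202/(8 + 7·1.306122) = 11.7833 and x_2* = 1.306122·11.7833 = 15.3905.

x_1* = 11.7833, x_2* = 15.3905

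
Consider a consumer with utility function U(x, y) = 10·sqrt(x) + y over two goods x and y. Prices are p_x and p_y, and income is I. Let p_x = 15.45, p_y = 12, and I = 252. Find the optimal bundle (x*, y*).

x* = 15.0815, y* = 1.5825

Solve: √x = 5·p_y/p_x, so x*(p_x,p_y) = (5·p_y/p_x)², and y* = (I − p_x·x*)/p_y.
Plugging in: x* = (5·12/15.45)² = 15.0815, y* = 1.5825.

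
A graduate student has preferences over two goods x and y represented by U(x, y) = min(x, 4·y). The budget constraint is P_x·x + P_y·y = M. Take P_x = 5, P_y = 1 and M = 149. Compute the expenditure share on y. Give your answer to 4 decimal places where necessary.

share on y = 0.0476

Leontief preferences: the optimum is at the kink where x/4 = y/1, i.e. y = (1/4)·x.
Budget: P_x·x + P_y·(1/4)·x = M, so (4·P_x + P_y)·x = 4·M.
Demand: x*(P_x,P_y,M) = 4·M/(4·P_x + P_y), y* = M/(4·P_x + P_y).
Here 4·5 + 1 = 21, giving x* = 28.381 and y* = 7.0952.
Expenditure on y: 1·7.0952 = 7.0952; share = 0.0476.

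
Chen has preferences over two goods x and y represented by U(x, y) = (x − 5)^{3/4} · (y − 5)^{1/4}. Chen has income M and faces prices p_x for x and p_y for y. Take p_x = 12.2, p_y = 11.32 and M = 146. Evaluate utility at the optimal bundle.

V = 1.3517

Let x' = x−5, y' = y−5. MRS = 3·y'/x' = p_x/p_y.
Substituting into the budget: x* = 5 + 0.75·(M − 5·p_x − 5·p_y)/p_x, and y* = 5 + 0.25·(…)/p_y.
Discretionary income = 146 − 5·12.2 − 5·11.32 = 28.4; x* = 5 + 0.75·28.4/12.2 = 6.7459; y* = 5 + 0.25·28.4/11.32 = 5.6272.
Utility at the optimum: U(6.7459, 5.6272) = 1.3517.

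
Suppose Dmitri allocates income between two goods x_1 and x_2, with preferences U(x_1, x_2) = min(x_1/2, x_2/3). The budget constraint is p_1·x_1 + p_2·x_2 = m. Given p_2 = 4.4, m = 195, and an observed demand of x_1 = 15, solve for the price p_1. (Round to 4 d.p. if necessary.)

Leontief preferences: the optimum is at the kink where x_1/2 = x_2/3, i.e. x_2 = (3/2)·x_1.
Budget: p_1·x_1 + p_2·(3/2)·x_1 = m, so (2·p_1 + 3·p_2)·x_1 = 2·m.
Demand: x_1*(p_1,p_2,m) = 2·m/(2·p_1 + 3·p_2), x_2* = 3·m/(2·p_1 + 3·p_2).
Set x_1* = 15 in the demand function and solve for p_1: p_1 = 6.4.

p_1 = 6.4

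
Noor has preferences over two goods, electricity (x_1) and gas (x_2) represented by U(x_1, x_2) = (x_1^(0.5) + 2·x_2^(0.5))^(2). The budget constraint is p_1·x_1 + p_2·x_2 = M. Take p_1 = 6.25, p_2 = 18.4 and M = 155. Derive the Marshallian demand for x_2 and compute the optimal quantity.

x_2* = 4.8525

From the CES first-order condition, (1/2)·(x_2/x_1)^(0.5) = p_1/p_2.
Solve for the ratio: x_2/x_1 = [2·p_1/p_2]^(2).
With the ratio pinned down, the budget gives x_1* = M/(p_1 + p_2·(x_2/x_1)) and x_2* = (x_2/x_1)·x_1*.
Numerically x_2/x_1 = 0.461513, so x_1* = 155/(6.25 + 18.4·0.461513) = 10.5143 and x_2* = 0.461513·10.5143 = 4.8525.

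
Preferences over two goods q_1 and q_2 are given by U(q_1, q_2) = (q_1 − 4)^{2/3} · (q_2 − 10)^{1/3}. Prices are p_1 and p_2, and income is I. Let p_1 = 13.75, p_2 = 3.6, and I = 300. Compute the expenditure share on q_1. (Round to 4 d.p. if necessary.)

Discretionary income = 300 − 4·13.75 − 10·3.6 = 209; q_1* = 4 + 2/3·209/13.75 = 14.1333; q_2* = 10 + 1/3·209/3.6 = 29.3519.
Expenditure on q_1: 13.75·14.1333 = 194.3333; share = 0.6478.

share on q_1 = 0.6478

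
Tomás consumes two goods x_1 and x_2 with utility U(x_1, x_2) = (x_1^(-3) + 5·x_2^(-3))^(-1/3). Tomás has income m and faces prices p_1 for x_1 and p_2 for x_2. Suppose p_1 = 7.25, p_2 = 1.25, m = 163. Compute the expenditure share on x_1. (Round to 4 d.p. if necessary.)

share on x_1 = 0.7142

MRS = MU_x_1/MU_x_2 = (1/5)·(x_2/x_1)^(4). Set equal to p_1/p_2.
Hence x_2/x_1 = (5·p_1/p_2)^(1/(4)), i.e. raised to the 0.25 power.
With the ratio pinned down, the budget gives x_1* = m/(p_1 + p_2·(x_2/x_1)) and x_2* = (x_2/x_1)·x_1*.
Numerically x_2/x_1 = 2.320596, so x_1* = 163/(7.25 + 1.25·2.320596) = 16.0579 and x_2* = 2.320596·16.0579 = 37.264.
Expenditure on x_1: 7.25·16.0579 = 116.42; share = 0.7142.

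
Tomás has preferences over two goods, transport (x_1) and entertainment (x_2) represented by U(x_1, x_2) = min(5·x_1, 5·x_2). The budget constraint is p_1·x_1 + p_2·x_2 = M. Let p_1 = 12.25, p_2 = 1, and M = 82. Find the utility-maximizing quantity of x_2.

x_2* = 6.1887

With perfect complements, no substitution: consume in ratio x_1:x_2 = 5:5.
Budget: p_1·x_1 + p_2·x_1 = M, so (5·p_1 + 5·p_2)·x_1 = 5·M.
Demand: x_1*(p_1,p_2,M) = 5·M/(5·p_1 + 5·p_2), x_2* = 5·M/(5·p_1 + 5·p_2).
Here 5·12.25 + 5·1 = 66.25, giving x_2* = 6.1887.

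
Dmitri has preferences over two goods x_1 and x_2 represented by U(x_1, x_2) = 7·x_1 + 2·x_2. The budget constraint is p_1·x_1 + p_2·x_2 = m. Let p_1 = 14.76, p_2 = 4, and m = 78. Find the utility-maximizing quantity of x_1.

x_2 gives more utility per dollar, so spend all income on x_2: x_2* = m/p_2, x_1* = 0.
Numerically: x_1* = 0, x_2* = 19.5.

x_1* = 0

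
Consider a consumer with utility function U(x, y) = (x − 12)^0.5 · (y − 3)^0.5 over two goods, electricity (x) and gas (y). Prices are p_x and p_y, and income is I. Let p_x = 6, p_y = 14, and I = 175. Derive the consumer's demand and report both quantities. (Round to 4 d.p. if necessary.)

x* = 17.0833, y* = 5.1786

Let x' = x−12, y' = y−3. MRS = y'/x' = p_x/p_y.
After buying the subsistence bundle (12, 3), a share 0.5 of the remaining income goes to x: x* = 12 + 0.5·(I − 12p_x − 3p_y)/p_x.
Discretionary income = 175 − 12·6 − 3·14 = 61; x* = 12 + 0.5·61/6 = 17.0833; y* = 3 + 0.5·61/14 = 5.1786.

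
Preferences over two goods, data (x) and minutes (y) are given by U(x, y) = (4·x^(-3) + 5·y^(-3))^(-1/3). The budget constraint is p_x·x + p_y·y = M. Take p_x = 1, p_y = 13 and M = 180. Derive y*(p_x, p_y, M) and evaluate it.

y* = 12.1656

Numerically y/x = 0.556854, so x* = 180/(1 + 13·0.556854) = 21.847 and y* = 0.556854·21.847 = 12.1656.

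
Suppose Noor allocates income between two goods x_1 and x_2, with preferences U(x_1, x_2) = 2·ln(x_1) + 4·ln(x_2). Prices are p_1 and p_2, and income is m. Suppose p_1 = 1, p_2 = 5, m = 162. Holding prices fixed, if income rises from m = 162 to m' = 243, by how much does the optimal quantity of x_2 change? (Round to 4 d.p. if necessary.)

Δx_2* = 10.8

Tangency: MRS = (1/2)·x_2/x_1 = p_1/p_2.
Rearranging, p_2·x_2 = 2·p_1·x_1. Substituting into the budget gives p_1·x_1·(1 + 2) = m.
Demand: x_1*(p_1,p_2,m) = 1/3·m/p_1 and x_2* = 2/3·m/p_2.
At p_1=1, p_2=5, m=162: x_2* = 2/3·162/5 = 21.6.
At m' = 243: x_2* = 32.4. Change: 32.4 − 21.6 = 10.8.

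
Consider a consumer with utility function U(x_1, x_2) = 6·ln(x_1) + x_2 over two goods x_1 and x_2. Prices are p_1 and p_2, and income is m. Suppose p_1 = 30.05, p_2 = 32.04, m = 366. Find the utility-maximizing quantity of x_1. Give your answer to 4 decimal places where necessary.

Set MRS = p_1/p_2: (6/x_1)/1 = p_1/p_2.
So x_1*(p_1,p_2) = 6·p_2/p_1, independent of income; and x_2* = (m − 6·p_2)/p_2.
At the given prices: x_1* = 6·32.04/30.05 = 6.3973.

x_1* = 6.3973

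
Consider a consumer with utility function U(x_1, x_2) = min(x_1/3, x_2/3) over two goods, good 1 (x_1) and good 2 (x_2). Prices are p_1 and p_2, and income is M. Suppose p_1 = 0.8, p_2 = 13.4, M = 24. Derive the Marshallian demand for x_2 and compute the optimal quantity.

x_2* = 1.6901

With perfect complements, no substitution: consume in ratio x_1:x_2 = 3:3.
Budget: p_1·x_1 + p_2·x_1 = M, so (3·p_1 + 3·p_2)·x_1 = 3·M.
Demand: x_1*(p_1,p_2,M) = 3·M/(3·p_1 + 3·p_2), x_2* = 3·M/(3·p_1 + 3·p_2).
Here 3·0.8 + 3·13.4 = 42.6, giving x_2* = 1.6901.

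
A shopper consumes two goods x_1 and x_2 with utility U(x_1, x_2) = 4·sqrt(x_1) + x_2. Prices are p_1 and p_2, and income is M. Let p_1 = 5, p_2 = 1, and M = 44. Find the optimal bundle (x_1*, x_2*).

Solve: √x_1 = 2·p_2/p_1, so x_1*(p_1,p_2) = (2·p_2/p_1)², and x_2* = (M − p_1·x_1*)/p_2.
Plugging in: x_1* = (2·1/5)² = 0.16, x_2* = 43.2.

x_1* = 0.16, x_2* = 43.2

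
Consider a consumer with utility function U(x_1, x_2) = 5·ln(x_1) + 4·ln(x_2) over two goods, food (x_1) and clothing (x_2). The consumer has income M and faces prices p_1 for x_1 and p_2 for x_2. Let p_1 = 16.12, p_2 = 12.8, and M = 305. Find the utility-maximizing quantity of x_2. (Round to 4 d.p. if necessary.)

x_2* = 10.5903

Tangency: MRS = (5/4)·x_2/x_1 = p_1/p_2.
Rearranging, p_2·x_2 = (4/5)·p_1·x_1. Substituting into the budget gives p_1·x_1·(1 + (4/5)) = M.
Demand: x_1*(p_1,p_2,M) = 5/9·M/p_1 and x_2* = 4/9·M/p_2.
At p_1=16.12, p_2=12.8, M=305: x_2* = 4/9·305/12.8 = 10.5903.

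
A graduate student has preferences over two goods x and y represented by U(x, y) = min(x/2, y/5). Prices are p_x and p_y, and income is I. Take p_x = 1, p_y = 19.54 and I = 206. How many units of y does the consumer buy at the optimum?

y* = 10.331

With perfect complements, no substitution: consume in ratio x:y = 2:5.
Budget: p_x·x + p_y·(5/2)·x = I, so (2·p_x + 5·p_y)·x = 2·I.
Demand: x*(p_x,p_y,I) = 2·I/(2·p_x + 5·p_y), y* = 5·I/(2·p_x + 5·p_y).
Here 2·1 + 5·19.54 = 99.7, giving y* = 10.331.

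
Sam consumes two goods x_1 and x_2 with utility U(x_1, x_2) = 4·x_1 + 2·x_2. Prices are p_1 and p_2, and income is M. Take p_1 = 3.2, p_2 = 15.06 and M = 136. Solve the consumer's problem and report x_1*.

Perfect substitutes: compare marginal utility per dollar. 4/p_1 vs 2/p_2 → 1.25 vs 0.1328.
x_1 gives more utility per dollar, so spend all income on x_1: x_1* = M/p_1, x_2* = 0.
Numerically: x_1* = 42.5, x_2* = 0.

x_1* = 42.5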